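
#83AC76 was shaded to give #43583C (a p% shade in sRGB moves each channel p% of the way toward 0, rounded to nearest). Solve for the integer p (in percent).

49%

#83AC76 is rgb(131, 172, 118); #43583C is rgb(67, 88, 60).
On the G channel (widest range): 88 ≈ 172 + (p/100)(0 − 172), so p ≈ 100×(88 − 172)/(0 − 172) = -8400/-172 = 48.84.
p = 49 reproduces all three channels after rounding.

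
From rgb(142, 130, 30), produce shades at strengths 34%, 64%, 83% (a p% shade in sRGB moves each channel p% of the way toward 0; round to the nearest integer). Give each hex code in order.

34%: (142 − 48.28 = 93.72→94, 130 − 44.2 = 85.8→86, 30 − 10.2 = 19.8→20) → #5e5614
64%: (142 − 90.88 = 51.12→51, 130 − 83.2 = 46.8→47, 30 − 19.2 = 10.8→11) → #332f0b
83%: (142 − 117.86 = 24.14→24, 130 − 107.9 = 22.1→22, 30 − 24.9 = 5.1→5) → #181605

#5e5614, #332f0b, #181605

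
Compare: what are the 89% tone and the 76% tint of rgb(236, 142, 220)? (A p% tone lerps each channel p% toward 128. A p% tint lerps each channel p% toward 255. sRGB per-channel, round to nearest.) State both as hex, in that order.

89% tone:
  R: 236 − 96.12 = 139.88 → 140
  G: 142 + 0.89×(128−142) = 142 − 12.46 = 129.54 → 130
  B: 220 − 81.88 = 138.12 → 138
  → #8C828A
76% tint:
  R: 236 + 14.44 = 250.44 → 250
  G: 142 + 0.76×(255−142) = 142 + 85.88 = 227.88 → 228
  B: 220 + 0.76×(255−220) = 220 + 26.6 = 246.6 → 247
  → #FAE4F7

#8C828A, #FAE4F7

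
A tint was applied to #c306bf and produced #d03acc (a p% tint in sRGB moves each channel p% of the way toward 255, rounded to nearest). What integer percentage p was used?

21%

#c306bf is rgb(195, 6, 191); #d03acc is rgb(208, 58, 204).
On the G channel (widest range): 58 ≈ 6 + (p/100)(255 − 6), so p ≈ 100×(58 − 6)/(255 − 6) = 5200/249 = 20.88.
p = 21 reproduces all three channels after rounding.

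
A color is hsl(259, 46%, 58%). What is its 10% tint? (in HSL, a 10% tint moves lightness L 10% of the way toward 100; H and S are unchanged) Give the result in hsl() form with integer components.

hsl(259, 46%, 62%)

L moves 10% from 58 toward 100: 58 + 4.2 = 62.2 → 62.
H and S are unchanged.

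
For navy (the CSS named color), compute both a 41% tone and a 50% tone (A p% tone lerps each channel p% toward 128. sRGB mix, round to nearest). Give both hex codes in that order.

#343480, #404080

CSS navy is rgb(0, 0, 128).
41% tone:
  R: 0 + 52.48 = 52.48 → 52
  G: 0 + 0.41×(128−0) = 0 + 52.48 = 52.48 → 52
  B: 128 + 0.41×(128−128) = 128 + 0 = 128 → 128
  → #343480
50% tone:
  R: 0 + 64 = 64 → 64
  G: 0 + 0.5×(128−0) = 0 + 64 = 64 → 64
  B: 128 + 0 = 128 → 128
  → #404080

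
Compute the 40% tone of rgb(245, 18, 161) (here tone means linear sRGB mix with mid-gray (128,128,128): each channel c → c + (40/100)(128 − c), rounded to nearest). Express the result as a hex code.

#c63e94

Lerp each channel 40% toward 128:
  R: 245 − 46.8 = 198.2 → 198
  G: 18 + 0.4×(128−18) = 18 + 44 = 62 → 62
  B: 161 − 13.2 = 147.8 → 148
rgb(198, 62, 148) = #c63e94.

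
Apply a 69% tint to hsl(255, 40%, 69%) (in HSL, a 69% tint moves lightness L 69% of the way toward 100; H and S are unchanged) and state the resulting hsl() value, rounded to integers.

L moves 69% from 69 toward 100: 69 + 21.39 = 90.39 → 90.
H and S are unchanged.

hsl(255, 40%, 90%)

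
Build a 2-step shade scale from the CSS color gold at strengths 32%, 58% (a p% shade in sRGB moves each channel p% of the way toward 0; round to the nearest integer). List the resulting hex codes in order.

CSS gold is rgb(255, 215, 0).
32%: (255 − 81.6 = 173.4→173, 215 − 68.8 = 146.2→146, 0→0) → #AD9200
58%: (255 − 147.9 = 107.1→107, 215 − 124.7 = 90.3→90, 0→0) → #6B5A00

#AD9200, #6B5A00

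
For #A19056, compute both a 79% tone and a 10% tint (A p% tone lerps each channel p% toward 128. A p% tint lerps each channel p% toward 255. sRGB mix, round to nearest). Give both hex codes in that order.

#A19056 is rgb(161, 144, 86).
79% tone:
  R: 161 + 0.79×(128−161) = 161 − 26.07 = 134.93 → 135
  G: 144 + 0.79×(128−144) = 144 − 12.64 = 131.36 → 131
  B: 86 + 33.18 = 119.18 → 119
  → #878377
10% tint:
  R: 161 + 0.1×(255−161) = 161 + 9.4 = 170.4 → 170
  G: 144 + 11.1 = 155.1 → 155
  B: 86 + 16.9 = 102.9 → 103
  → #AA9B67

#878377, #AA9B67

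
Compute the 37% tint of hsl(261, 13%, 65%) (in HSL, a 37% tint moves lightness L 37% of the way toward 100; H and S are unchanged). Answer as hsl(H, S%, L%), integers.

hsl(261, 13%, 78%)

L moves 37% from 65 toward 100: 65 + 12.95 = 77.95 → 78.
H and S are unchanged.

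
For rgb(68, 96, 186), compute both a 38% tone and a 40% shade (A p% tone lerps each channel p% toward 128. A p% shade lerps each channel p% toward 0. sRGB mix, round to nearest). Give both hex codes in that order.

#5B6CA4, #293A70

38% tone:
  R: 68 + 0.38×(128−68) = 68 + 22.8 = 90.8 → 91
  G: 96 + 0.38×(128−96) = 96 + 12.16 = 108.16 → 108
  B: 186 + 0.38×(128−186) = 186 − 22.04 = 163.96 → 164
  → #5B6CA4
40% shade:
  R: 68 + 0.4×(0−68) = 68 − 27.2 = 40.8 → 41
  G: 96 − 38.4 = 57.6 → 58
  B: 186 − 74.4 = 111.6 → 112
  → #293A70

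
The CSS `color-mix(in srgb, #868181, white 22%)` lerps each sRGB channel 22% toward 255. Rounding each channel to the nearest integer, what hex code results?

#868181 is rgb(134, 129, 129).
A 22% tint moves each channel 22% toward 255:
  R: 134 + 26.62 = 160.62 → 161
  G: 129 + 27.72 = 156.72 → 157
  B: 129 + 0.22×(255−129) = 129 + 27.72 = 156.72 → 157
rgb(161, 157, 157) = #a19d9d.

#a19d9d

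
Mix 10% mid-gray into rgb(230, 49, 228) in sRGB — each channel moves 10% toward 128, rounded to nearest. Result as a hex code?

A 10% tone moves each channel 10% toward 128:
  R: 230 − 10.2 = 219.8 → 220
  G: 49 + 0.1×(128−49) = 49 + 7.9 = 56.9 → 57
  B: 228 + 0.1×(128−228) = 228 − 10 = 218 → 218
rgb(220, 57, 218) = #DC39DA.

#DC39DA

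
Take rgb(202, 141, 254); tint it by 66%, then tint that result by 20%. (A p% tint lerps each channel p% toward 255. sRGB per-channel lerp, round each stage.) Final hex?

Lerp each channel 66% toward 255:
  R: 202 + 34.98 = 236.98 → 237
  G: 141 + 0.66×(255−141) = 141 + 75.24 = 216.24 → 216
  B: 254 + 0.66×(255−254) = 254 + 0.66 = 254.66 → 255
After the tint: rgb(237, 216, 255) = #EDD8FF.
A 20% tint moves each channel 20% toward 255:
  R: 237 + 0.2×(255−237) = 237 + 3.6 = 240.6 → 241
  G: 216 + 7.8 = 223.8 → 224
  B: 255 + 0 = 255 → 255
rgb(241, 224, 255) = #F1E0FF.

#F1E0FF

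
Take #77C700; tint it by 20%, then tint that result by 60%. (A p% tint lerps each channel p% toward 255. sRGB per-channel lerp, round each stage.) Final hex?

#D3EDAD

#77C700 is rgb(119, 199, 0).
A 20% tint moves each channel 20% toward 255:
  R: 119 + 27.2 = 146.2 → 146
  G: 199 + 11.2 = 210.2 → 210
  B: 0 + 0.2×(255−0) = 0 + 51 = 51 → 51
After the tint: rgb(146, 210, 51) = #92D233.
Per channel, c → c + 0.6(255 − c):
  R: 146 + 65.4 = 211.4 → 211
  G: 210 + 0.6×(255−210) = 210 + 27 = 237 → 237
  B: 51 + 0.6×(255−51) = 51 + 122.4 = 173.4 → 173
rgb(211, 237, 173) = #D3EDAD.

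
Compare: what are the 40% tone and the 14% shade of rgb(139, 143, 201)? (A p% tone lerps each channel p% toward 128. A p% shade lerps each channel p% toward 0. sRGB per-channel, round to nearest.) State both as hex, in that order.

40% tone:
  R: 139 − 4.4 = 134.6 → 135
  G: 143 − 6 = 137 → 137
  B: 201 + 0.4×(128−201) = 201 − 29.2 = 171.8 → 172
  → #8789AC
14% shade:
  R: 139 + 0.14×(0−139) = 139 − 19.46 = 119.54 → 120
  G: 143 − 20.02 = 122.98 → 123
  B: 201 + 0.14×(0−201) = 201 − 28.14 = 172.86 → 173
  → #787BAD

#8789AC, #787BAD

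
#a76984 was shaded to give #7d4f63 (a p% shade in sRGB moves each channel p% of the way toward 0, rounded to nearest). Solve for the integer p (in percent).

25%

#a76984 is rgb(167, 105, 132); #7d4f63 is rgb(125, 79, 99).
On the R channel (widest range): 125 ≈ 167 + (p/100)(0 − 167), so p ≈ 100×(125 − 167)/(0 − 167) = -4200/-167 = 25.15.
p = 25 reproduces all three channels after rounding.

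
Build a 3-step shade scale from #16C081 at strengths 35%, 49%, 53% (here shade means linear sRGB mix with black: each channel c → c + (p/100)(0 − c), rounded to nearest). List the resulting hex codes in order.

#0E7D54, #0B6242, #0A5A3D

#16C081 is rgb(22, 192, 129).
35%: (22 − 7.7 = 14.3→14, 192 − 67.2 = 124.8→125, 129 − 45.15 = 83.85→84) → #0E7D54
49%: (22 − 10.78 = 11.22→11, 192 − 94.08 = 97.92→98, 129 − 63.21 = 65.79→66) → #0B6242
53%: (22 − 11.66 = 10.34→10, 192 − 101.76 = 90.24→90, 129 − 68.37 = 60.63→61) → #0A5A3D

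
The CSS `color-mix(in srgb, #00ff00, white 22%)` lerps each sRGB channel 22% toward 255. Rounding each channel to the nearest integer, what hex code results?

#00ff00 is rgb(0, 255, 0).
A 22% tint moves each channel 22% toward 255:
  R: 0 + 0.22×(255−0) = 0 + 56.1 = 56.1 → 56
  G: 255 + 0 = 255 → 255
  B: 0 + 0.22×(255−0) = 0 + 56.1 = 56.1 → 56
rgb(56, 255, 56) = #38ff38.

#38ff38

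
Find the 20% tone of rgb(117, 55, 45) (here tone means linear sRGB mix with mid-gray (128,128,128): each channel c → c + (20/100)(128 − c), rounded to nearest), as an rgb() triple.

rgb(119, 70, 62)

Per channel, c → c + 0.2(128 − c):
  R: 117 + 2.2 = 119.2 → 119
  G: 55 + 0.2×(128−55) = 55 + 14.6 = 69.6 → 70
  B: 45 + 16.6 = 61.6 → 62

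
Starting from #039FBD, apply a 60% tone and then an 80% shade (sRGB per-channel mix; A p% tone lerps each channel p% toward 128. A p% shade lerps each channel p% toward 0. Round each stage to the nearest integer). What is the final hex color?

#039FBD is rgb(3, 159, 189).
Per channel, c → c + 0.6(128 − c):
  R: 3 + 75 = 78 → 78
  G: 159 + 0.6×(128−159) = 159 − 18.6 = 140.4 → 140
  B: 189 + 0.6×(128−189) = 189 − 36.6 = 152.4 → 152
After the tone: rgb(78, 140, 152) = #4E8C98.
Per channel, c → c + 0.8(0 − c):
  R: 78 − 62.4 = 15.6 → 16
  G: 140 + 0.8×(0−140) = 140 − 112 = 28 → 28
  B: 152 − 121.6 = 30.4 → 30
rgb(16, 28, 30) = #101C1E.

#101C1E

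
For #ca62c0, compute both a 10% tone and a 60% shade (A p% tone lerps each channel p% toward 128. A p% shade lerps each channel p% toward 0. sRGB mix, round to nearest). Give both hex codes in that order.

#ca62c0 is rgb(202, 98, 192).
10% tone:
  R: 202 + 0.1×(128−202) = 202 − 7.4 = 194.6 → 195
  G: 98 + 0.1×(128−98) = 98 + 3 = 101 → 101
  B: 192 + 0.1×(128−192) = 192 − 6.4 = 185.6 → 186
  → #c365ba
60% shade:
  R: 202 − 121.2 = 80.8 → 81
  G: 98 − 58.8 = 39.2 → 39
  B: 192 − 115.2 = 76.8 → 77
  → #51274d

#c365ba, #51274d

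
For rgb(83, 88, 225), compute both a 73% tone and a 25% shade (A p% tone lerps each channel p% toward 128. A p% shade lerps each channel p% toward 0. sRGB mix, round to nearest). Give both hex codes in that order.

#74759a, #3e42a9

73% tone:
  R: 83 + 0.73×(128−83) = 83 + 32.85 = 115.85 → 116
  G: 88 + 29.2 = 117.2 → 117
  B: 225 − 70.81 = 154.19 → 154
  → #74759a
25% shade:
  R: 83 + 0.25×(0−83) = 83 − 20.75 = 62.25 → 62
  G: 88 + 0.25×(0−88) = 88 − 22 = 66 → 66
  B: 225 + 0.25×(0−225) = 225 − 56.25 = 168.75 → 169
  → #3e42a9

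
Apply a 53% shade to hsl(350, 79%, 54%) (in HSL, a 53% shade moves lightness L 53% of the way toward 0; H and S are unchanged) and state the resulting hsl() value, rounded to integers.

hsl(350, 79%, 25%)

L moves 53% from 54 toward 0: 54 − 28.62 = 25.38 → 25.
H and S are unchanged.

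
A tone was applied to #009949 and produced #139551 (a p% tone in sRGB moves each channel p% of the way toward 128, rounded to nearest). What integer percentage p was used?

#009949 is rgb(0, 153, 73); #139551 is rgb(19, 149, 81).
On the R channel (widest range): 19 ≈ 0 + (p/100)(128 − 0), so p ≈ 100×(19 − 0)/(128 − 0) = 1900/128 = 14.84.
p = 15 reproduces all three channels after rounding.

15%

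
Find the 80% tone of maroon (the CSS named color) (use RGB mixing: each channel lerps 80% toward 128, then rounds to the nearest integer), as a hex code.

CSS maroon is rgb(128, 0, 0).
Per channel, c → c + 0.8(128 − c):
  R: 128 + 0 = 128 → 128
  G: 0 + 0.8×(128−0) = 0 + 102.4 = 102.4 → 102
  B: 0 + 0.8×(128−0) = 0 + 102.4 = 102.4 → 102
rgb(128, 102, 102) = #806666.

#806666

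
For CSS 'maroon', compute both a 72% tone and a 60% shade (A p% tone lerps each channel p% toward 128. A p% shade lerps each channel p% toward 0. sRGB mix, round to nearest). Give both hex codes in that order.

#805C5C, #330000

CSS maroon is rgb(128, 0, 0).
72% tone:
  R: 128 + 0 = 128 → 128
  G: 0 + 0.72×(128−0) = 0 + 92.16 = 92.16 → 92
  B: 0 + 0.72×(128−0) = 0 + 92.16 = 92.16 → 92
  → #805C5C
60% shade:
  R: 128 − 76.8 = 51.2 → 51
  G: 0 + 0.6×(0−0) = 0 + 0 = 0 → 0
  B: 0 + 0.6×(0−0) = 0 + 0 = 0 → 0
  → #330000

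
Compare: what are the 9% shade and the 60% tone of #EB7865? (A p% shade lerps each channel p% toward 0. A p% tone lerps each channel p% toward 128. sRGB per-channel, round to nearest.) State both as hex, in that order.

#EB7865 is rgb(235, 120, 101).
9% shade:
  R: 235 + 0.09×(0−235) = 235 − 21.15 = 213.85 → 214
  G: 120 − 10.8 = 109.2 → 109
  B: 101 − 9.09 = 91.91 → 92
  → #D66D5C
60% tone:
  R: 235 − 64.2 = 170.8 → 171
  G: 120 + 4.8 = 124.8 → 125
  B: 101 + 16.2 = 117.2 → 117
  → #AB7D75

#D66D5C, #AB7D75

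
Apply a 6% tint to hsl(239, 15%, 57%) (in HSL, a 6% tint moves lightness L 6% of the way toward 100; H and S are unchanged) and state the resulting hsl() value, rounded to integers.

L moves 6% from 57 toward 100: 57 + 2.58 = 59.58 → 60.
H and S are unchanged.

hsl(239, 15%, 60%)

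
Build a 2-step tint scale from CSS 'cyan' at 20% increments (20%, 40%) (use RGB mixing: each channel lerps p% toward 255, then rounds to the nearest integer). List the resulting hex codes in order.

CSS cyan is rgb(0, 255, 255).
20%: (0 + 51 = 51→51, 255→255, 255→255) → #33ffff
40%: (0 + 102 = 102→102, 255→255, 255→255) → #66ffff

#33ffff, #66ffff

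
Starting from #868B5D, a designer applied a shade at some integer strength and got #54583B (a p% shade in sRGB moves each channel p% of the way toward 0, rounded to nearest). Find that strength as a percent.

37%

#868B5D is rgb(134, 139, 93); #54583B is rgb(84, 88, 59).
On the G channel (widest range): 88 ≈ 139 + (p/100)(0 − 139), so p ≈ 100×(88 − 139)/(0 − 139) = -5100/-139 = 36.69.
p = 37 reproduces all three channels after rounding.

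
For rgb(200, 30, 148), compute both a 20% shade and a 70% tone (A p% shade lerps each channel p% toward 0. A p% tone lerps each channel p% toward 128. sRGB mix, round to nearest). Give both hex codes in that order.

20% shade:
  R: 200 − 40 = 160 → 160
  G: 30 − 6 = 24 → 24
  B: 148 + 0.2×(0−148) = 148 − 29.6 = 118.4 → 118
  → #A01876
70% tone:
  R: 200 + 0.7×(128−200) = 200 − 50.4 = 149.6 → 150
  G: 30 + 0.7×(128−30) = 30 + 68.6 = 98.6 → 99
  B: 148 + 0.7×(128−148) = 148 − 14 = 134 → 134
  → #966386

#A01876, #966386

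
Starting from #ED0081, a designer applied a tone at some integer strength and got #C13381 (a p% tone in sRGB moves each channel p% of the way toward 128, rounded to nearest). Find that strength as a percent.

#ED0081 is rgb(237, 0, 129); #C13381 is rgb(193, 51, 129).
On the G channel (widest range): 51 ≈ 0 + (p/100)(128 − 0), so p ≈ 100×(51 − 0)/(128 − 0) = 5100/128 = 39.84.
p = 40 reproduces all three channels after rounding.

40%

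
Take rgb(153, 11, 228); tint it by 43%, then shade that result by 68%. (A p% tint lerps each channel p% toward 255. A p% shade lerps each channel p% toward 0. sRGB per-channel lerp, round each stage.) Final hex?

Per channel, c → c + 0.43(255 − c):
  R: 153 + 43.86 = 196.86 → 197
  G: 11 + 0.43×(255−11) = 11 + 104.92 = 115.92 → 116
  B: 228 + 11.61 = 239.61 → 240
After the tint: rgb(197, 116, 240) = #C574F0.
Per channel, c → c + 0.68(0 − c):
  R: 197 + 0.68×(0−197) = 197 − 133.96 = 63.04 → 63
  G: 116 + 0.68×(0−116) = 116 − 78.88 = 37.12 → 37
  B: 240 − 163.2 = 76.8 → 77
rgb(63, 37, 77) = #3F254D.

#3F254D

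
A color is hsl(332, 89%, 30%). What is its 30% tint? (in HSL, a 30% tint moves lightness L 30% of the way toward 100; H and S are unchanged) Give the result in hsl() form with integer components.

L moves 30% from 30 toward 100: 30 + 21 = 51 → 51.
H and S are unchanged.

hsl(332, 89%, 51%)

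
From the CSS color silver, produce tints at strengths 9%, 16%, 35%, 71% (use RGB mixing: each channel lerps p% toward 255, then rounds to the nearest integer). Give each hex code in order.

#C6C6C6, #CACACA, #D6D6D6, #EDEDED

CSS silver is rgb(192, 192, 192).
9%: (192 + 5.67 = 197.67→198, 192 + 5.67 = 197.67→198, 192 + 5.67 = 197.67→198) → #C6C6C6
16%: (192 + 10.08 = 202.08→202, 192 + 10.08 = 202.08→202, 192 + 10.08 = 202.08→202) → #CACACA
35%: (192 + 22.05 = 214.05→214, 192 + 22.05 = 214.05→214, 192 + 22.05 = 214.05→214) → #D6D6D6
71%: (192 + 44.73 = 236.73→237, 192 + 44.73 = 236.73→237, 192 + 44.73 = 236.73→237) → #EDEDED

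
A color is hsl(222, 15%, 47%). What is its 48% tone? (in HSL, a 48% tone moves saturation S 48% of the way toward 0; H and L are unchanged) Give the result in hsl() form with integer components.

hsl(222, 8%, 47%)

S moves 48% from 15 toward 0: 15 − 7.2 = 7.8 → 8.
H and L are unchanged.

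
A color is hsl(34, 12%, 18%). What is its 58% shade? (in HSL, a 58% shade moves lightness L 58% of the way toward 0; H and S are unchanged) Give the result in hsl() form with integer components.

hsl(34, 12%, 8%)

L moves 58% from 18 toward 0: 18 − 10.44 = 7.56 → 8.
H and S are unchanged.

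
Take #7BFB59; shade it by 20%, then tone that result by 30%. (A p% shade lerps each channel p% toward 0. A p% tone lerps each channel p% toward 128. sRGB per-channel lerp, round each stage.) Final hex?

#7BFB59 is rgb(123, 251, 89).
Lerp each channel 20% toward 0:
  R: 123 − 24.6 = 98.4 → 98
  G: 251 + 0.2×(0−251) = 251 − 50.2 = 200.8 → 201
  B: 89 − 17.8 = 71.2 → 71
After the shade: rgb(98, 201, 71) = #62C947.
Per channel, c → c + 0.3(128 − c):
  R: 98 + 0.3×(128−98) = 98 + 9 = 107 → 107
  G: 201 − 21.9 = 179.1 → 179
  B: 71 + 17.1 = 88.1 → 88
rgb(107, 179, 88) = #6BB358.

#6BB358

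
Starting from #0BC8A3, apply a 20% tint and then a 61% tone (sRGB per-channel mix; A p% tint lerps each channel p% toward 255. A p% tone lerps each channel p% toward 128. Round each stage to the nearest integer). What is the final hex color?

#65A095

#0BC8A3 is rgb(11, 200, 163).
Lerp each channel 20% toward 255:
  R: 11 + 48.8 = 59.8 → 60
  G: 200 + 11 = 211 → 211
  B: 163 + 18.4 = 181.4 → 181
After the tint: rgb(60, 211, 181) = #3CD3B5.
A 61% tone moves each channel 61% toward 128:
  R: 60 + 0.61×(128−60) = 60 + 41.48 = 101.48 → 101
  G: 211 − 50.63 = 160.37 → 160
  B: 181 − 32.33 = 148.67 → 149
rgb(101, 160, 149) = #65A095.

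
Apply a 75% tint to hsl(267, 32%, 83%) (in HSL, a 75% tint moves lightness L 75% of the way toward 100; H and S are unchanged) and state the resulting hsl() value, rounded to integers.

hsl(267, 32%, 96%)

L moves 75% from 83 toward 100: 83 + 12.75 = 95.75 → 96.
H and S are unchanged.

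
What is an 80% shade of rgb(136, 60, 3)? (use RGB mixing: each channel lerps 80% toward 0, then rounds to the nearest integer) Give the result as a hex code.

#1B0C01

Per channel, c → c + 0.8(0 − c):
  R: 136 + 0.8×(0−136) = 136 − 108.8 = 27.2 → 27
  G: 60 + 0.8×(0−60) = 60 − 48 = 12 → 12
  B: 3 + 0.8×(0−3) = 3 − 2.4 = 0.6 → 1
rgb(27, 12, 1) = #1B0C01.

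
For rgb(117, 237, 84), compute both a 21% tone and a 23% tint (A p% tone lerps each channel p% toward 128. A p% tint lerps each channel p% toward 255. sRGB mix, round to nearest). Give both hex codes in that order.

21% tone:
  R: 117 + 0.21×(128−117) = 117 + 2.31 = 119.31 → 119
  G: 237 + 0.21×(128−237) = 237 − 22.89 = 214.11 → 214
  B: 84 + 0.21×(128−84) = 84 + 9.24 = 93.24 → 93
  → #77D65D
23% tint:
  R: 117 + 0.23×(255−117) = 117 + 31.74 = 148.74 → 149
  G: 237 + 0.23×(255−237) = 237 + 4.14 = 241.14 → 241
  B: 84 + 39.33 = 123.33 → 123
  → #95F17B

#77D65D, #95F17B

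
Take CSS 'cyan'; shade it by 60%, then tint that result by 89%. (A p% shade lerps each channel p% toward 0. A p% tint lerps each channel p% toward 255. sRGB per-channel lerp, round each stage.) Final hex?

CSS cyan is rgb(0, 255, 255).
Per channel, c → c + 0.6(0 − c):
  R: 0 + 0.6×(0−0) = 0 + 0 = 0 → 0
  G: 255 + 0.6×(0−255) = 255 − 153 = 102 → 102
  B: 255 − 153 = 102 → 102
After the shade: rgb(0, 102, 102) = #006666.
Per channel, c → c + 0.89(255 − c):
  R: 0 + 0.89×(255−0) = 0 + 226.95 = 226.95 → 227
  G: 102 + 0.89×(255−102) = 102 + 136.17 = 238.17 → 238
  B: 102 + 0.89×(255−102) = 102 + 136.17 = 238.17 → 238
rgb(227, 238, 238) = #E3EEEE.

#E3EEEE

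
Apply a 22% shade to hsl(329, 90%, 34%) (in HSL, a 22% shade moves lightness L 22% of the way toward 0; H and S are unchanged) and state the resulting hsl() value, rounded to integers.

hsl(329, 90%, 27%)

L moves 22% from 34 toward 0: 34 − 7.48 = 26.52 → 27.
H and S are unchanged.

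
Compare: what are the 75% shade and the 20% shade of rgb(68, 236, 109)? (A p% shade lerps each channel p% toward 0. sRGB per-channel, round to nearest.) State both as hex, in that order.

#113b1b, #36bd57

75% shade:
  R: 68 − 51 = 17 → 17
  G: 236 + 0.75×(0−236) = 236 − 177 = 59 → 59
  B: 109 − 81.75 = 27.25 → 27
  → #113b1b
20% shade:
  R: 68 + 0.2×(0−68) = 68 − 13.6 = 54.4 → 54
  G: 236 − 47.2 = 188.8 → 189
  B: 109 − 21.8 = 87.2 → 87
  → #36bd57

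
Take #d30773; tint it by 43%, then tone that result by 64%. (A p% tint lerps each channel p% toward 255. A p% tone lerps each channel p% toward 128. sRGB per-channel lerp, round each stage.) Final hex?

#d30773 is rgb(211, 7, 115).
Per channel, c → c + 0.43(255 − c):
  R: 211 + 0.43×(255−211) = 211 + 18.92 = 229.92 → 230
  G: 7 + 0.43×(255−7) = 7 + 106.64 = 113.64 → 114
  B: 115 + 60.2 = 175.2 → 175
After the tint: rgb(230, 114, 175) = #e672af.
Lerp each channel 64% toward 128:
  R: 230 − 65.28 = 164.72 → 165
  G: 114 + 0.64×(128−114) = 114 + 8.96 = 122.96 → 123
  B: 175 − 30.08 = 144.92 → 145
rgb(165, 123, 145) = #a57b91.

#a57b91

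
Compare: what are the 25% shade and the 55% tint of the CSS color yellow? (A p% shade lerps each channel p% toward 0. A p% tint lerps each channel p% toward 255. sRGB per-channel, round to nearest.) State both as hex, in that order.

CSS yellow is rgb(255, 255, 0).
25% shade:
  R: 255 − 63.75 = 191.25 → 191
  G: 255 + 0.25×(0−255) = 255 − 63.75 = 191.25 → 191
  B: 0 + 0.25×(0−0) = 0 + 0 = 0 → 0
  → #bfbf00
55% tint:
  R: 255 + 0 = 255 → 255
  G: 255 + 0 = 255 → 255
  B: 0 + 140.25 = 140.25 → 140
  → #ffff8c

#bfbf00, #ffff8c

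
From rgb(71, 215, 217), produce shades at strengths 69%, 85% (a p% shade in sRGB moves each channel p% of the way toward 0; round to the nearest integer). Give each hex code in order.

#164343, #0B2021

69%: (71 − 48.99 = 22.01→22, 215 − 148.35 = 66.65→67, 217 − 149.73 = 67.27→67) → #164343
85%: (71 − 60.35 = 10.65→11, 215 − 182.75 = 32.25→32, 217 − 184.45 = 32.55→33) → #0B2021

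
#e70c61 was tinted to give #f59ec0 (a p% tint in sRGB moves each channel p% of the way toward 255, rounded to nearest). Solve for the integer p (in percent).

#e70c61 is rgb(231, 12, 97); #f59ec0 is rgb(245, 158, 192).
On the G channel (widest range): 158 ≈ 12 + (p/100)(255 − 12), so p ≈ 100×(158 − 12)/(255 − 12) = 14600/243 = 60.08.
p = 60 reproduces all three channels after rounding.

60%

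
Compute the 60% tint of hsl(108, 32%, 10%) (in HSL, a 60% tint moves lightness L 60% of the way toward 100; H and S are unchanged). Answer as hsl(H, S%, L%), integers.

L moves 60% from 10 toward 100: 10 + 54 = 64 → 64.
H and S are unchanged.

hsl(108, 32%, 64%)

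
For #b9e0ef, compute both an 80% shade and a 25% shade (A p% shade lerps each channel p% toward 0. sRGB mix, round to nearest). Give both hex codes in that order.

#b9e0ef is rgb(185, 224, 239).
80% shade:
  R: 185 − 148 = 37 → 37
  G: 224 + 0.8×(0−224) = 224 − 179.2 = 44.8 → 45
  B: 239 − 191.2 = 47.8 → 48
  → #252d30
25% shade:
  R: 185 − 46.25 = 138.75 → 139
  G: 224 + 0.25×(0−224) = 224 − 56 = 168 → 168
  B: 239 + 0.25×(0−239) = 239 − 59.75 = 179.25 → 179
  → #8ba8b3

#252d30, #8ba8b3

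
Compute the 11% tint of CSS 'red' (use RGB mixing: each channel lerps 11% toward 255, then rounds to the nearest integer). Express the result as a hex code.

#FF1C1C

CSS red is rgb(255, 0, 0).
An 11% tint moves each channel 11% toward 255:
  R: 255 + 0.11×(255−255) = 255 + 0 = 255 → 255
  G: 0 + 0.11×(255−0) = 0 + 28.05 = 28.05 → 28
  B: 0 + 28.05 = 28.05 → 28
rgb(255, 28, 28) = #FF1C1C.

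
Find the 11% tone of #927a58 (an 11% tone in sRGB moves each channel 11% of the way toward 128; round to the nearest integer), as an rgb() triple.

rgb(144, 123, 92)

#927a58 is rgb(146, 122, 88).
Per channel, c → c + 0.11(128 − c):
  R: 146 + 0.11×(128−146) = 146 − 1.98 = 144.02 → 144
  G: 122 + 0.11×(128−122) = 122 + 0.66 = 122.66 → 123
  B: 88 + 0.11×(128−88) = 88 + 4.4 = 92.4 → 92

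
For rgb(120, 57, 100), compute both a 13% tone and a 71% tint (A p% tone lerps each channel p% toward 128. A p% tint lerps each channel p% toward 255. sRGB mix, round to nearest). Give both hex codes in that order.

#794268, #D8C6D2

13% tone:
  R: 120 + 1.04 = 121.04 → 121
  G: 57 + 9.23 = 66.23 → 66
  B: 100 + 3.64 = 103.64 → 104
  → #794268
71% tint:
  R: 120 + 95.85 = 215.85 → 216
  G: 57 + 0.71×(255−57) = 57 + 140.58 = 197.58 → 198
  B: 100 + 0.71×(255−100) = 100 + 110.05 = 210.05 → 210
  → #D8C6D2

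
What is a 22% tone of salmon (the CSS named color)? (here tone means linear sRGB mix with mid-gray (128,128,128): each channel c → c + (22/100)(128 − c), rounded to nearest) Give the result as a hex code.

CSS salmon is rgb(250, 128, 114).
Lerp each channel 22% toward 128:
  R: 250 − 26.84 = 223.16 → 223
  G: 128 + 0.22×(128−128) = 128 + 0 = 128 → 128
  B: 114 + 3.08 = 117.08 → 117
rgb(223, 128, 117) = #df8075.

#df8075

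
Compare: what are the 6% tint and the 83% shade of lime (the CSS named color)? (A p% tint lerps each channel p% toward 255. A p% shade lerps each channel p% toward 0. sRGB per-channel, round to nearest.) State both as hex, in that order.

CSS lime is rgb(0, 255, 0).
6% tint:
  R: 0 + 0.06×(255−0) = 0 + 15.3 = 15.3 → 15
  G: 255 + 0 = 255 → 255
  B: 0 + 15.3 = 15.3 → 15
  → #0FFF0F
83% shade:
  R: 0 + 0 = 0 → 0
  G: 255 + 0.83×(0−255) = 255 − 211.65 = 43.35 → 43
  B: 0 + 0 = 0 → 0
  → #002B00

#0FFF0F, #002B00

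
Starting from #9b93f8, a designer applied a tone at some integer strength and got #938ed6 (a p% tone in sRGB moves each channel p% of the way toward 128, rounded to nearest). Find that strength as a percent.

28%

#9b93f8 is rgb(155, 147, 248); #938ed6 is rgb(147, 142, 214).
On the B channel (widest range): 214 ≈ 248 + (p/100)(128 − 248), so p ≈ 100×(214 − 248)/(128 − 248) = -3400/-120 = 28.33.
p = 28 reproduces all three channels after rounding.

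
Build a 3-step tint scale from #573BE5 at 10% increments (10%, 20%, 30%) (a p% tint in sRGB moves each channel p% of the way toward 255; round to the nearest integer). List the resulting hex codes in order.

#684FE8, #7962EA, #8976ED

#573BE5 is rgb(87, 59, 229).
10%: (87 + 16.8 = 103.8→104, 59 + 19.6 = 78.6→79, 229 + 2.6 = 231.6→232) → #684FE8
20%: (87 + 33.6 = 120.6→121, 59 + 39.2 = 98.2→98, 229 + 5.2 = 234.2→234) → #7962EA
30%: (87 + 50.4 = 137.4→137, 59 + 58.8 = 117.8→118, 229 + 7.8 = 236.8→237) → #8976ED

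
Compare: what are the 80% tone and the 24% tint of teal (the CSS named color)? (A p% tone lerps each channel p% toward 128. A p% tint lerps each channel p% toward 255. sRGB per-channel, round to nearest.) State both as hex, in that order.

#668080, #3D9E9E

CSS teal is rgb(0, 128, 128).
80% tone:
  R: 0 + 102.4 = 102.4 → 102
  G: 128 + 0.8×(128−128) = 128 + 0 = 128 → 128
  B: 128 + 0 = 128 → 128
  → #668080
24% tint:
  R: 0 + 61.2 = 61.2 → 61
  G: 128 + 30.48 = 158.48 → 158
  B: 128 + 30.48 = 158.48 → 158
  → #3D9E9E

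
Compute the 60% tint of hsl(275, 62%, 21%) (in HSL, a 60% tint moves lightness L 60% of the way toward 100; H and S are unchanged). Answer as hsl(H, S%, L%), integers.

hsl(275, 62%, 68%)

L moves 60% from 21 toward 100: 21 + 47.4 = 68.4 → 68.
H and S are unchanged.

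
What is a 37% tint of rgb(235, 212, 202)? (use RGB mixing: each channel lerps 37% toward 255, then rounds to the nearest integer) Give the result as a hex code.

Lerp each channel 37% toward 255:
  R: 235 + 0.37×(255−235) = 235 + 7.4 = 242.4 → 242
  G: 212 + 15.91 = 227.91 → 228
  B: 202 + 19.61 = 221.61 → 222
rgb(242, 228, 222) = #F2E4DE.

#F2E4DE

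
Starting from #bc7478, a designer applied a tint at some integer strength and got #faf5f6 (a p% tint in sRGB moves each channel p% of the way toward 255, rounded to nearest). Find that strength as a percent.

#bc7478 is rgb(188, 116, 120); #faf5f6 is rgb(250, 245, 246).
On the G channel (widest range): 245 ≈ 116 + (p/100)(255 − 116), so p ≈ 100×(245 − 116)/(255 − 116) = 12900/139 = 92.81.
p = 93 reproduces all three channels after rounding.

93%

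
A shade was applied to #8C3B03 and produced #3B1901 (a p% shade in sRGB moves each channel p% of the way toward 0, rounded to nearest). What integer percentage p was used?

#8C3B03 is rgb(140, 59, 3); #3B1901 is rgb(59, 25, 1).
On the R channel (widest range): 59 ≈ 140 + (p/100)(0 − 140), so p ≈ 100×(59 − 140)/(0 − 140) = -8100/-140 = 57.86.
p = 58 reproduces all three channels after rounding.

58%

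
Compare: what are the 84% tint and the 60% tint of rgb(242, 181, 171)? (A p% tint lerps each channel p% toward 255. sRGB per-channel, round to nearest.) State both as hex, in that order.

84% tint:
  R: 242 + 10.92 = 252.92 → 253
  G: 181 + 0.84×(255−181) = 181 + 62.16 = 243.16 → 243
  B: 171 + 70.56 = 241.56 → 242
  → #FDF3F2
60% tint:
  R: 242 + 7.8 = 249.8 → 250
  G: 181 + 44.4 = 225.4 → 225
  B: 171 + 50.4 = 221.4 → 221
  → #FAE1DD

#FDF3F2, #FAE1DD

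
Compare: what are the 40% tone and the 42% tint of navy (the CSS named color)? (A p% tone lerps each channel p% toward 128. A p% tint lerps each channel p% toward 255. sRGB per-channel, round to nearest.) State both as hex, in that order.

CSS navy is rgb(0, 0, 128).
40% tone:
  R: 0 + 0.4×(128−0) = 0 + 51.2 = 51.2 → 51
  G: 0 + 0.4×(128−0) = 0 + 51.2 = 51.2 → 51
  B: 128 + 0 = 128 → 128
  → #333380
42% tint:
  R: 0 + 107.1 = 107.1 → 107
  G: 0 + 0.42×(255−0) = 0 + 107.1 = 107.1 → 107
  B: 128 + 53.34 = 181.34 → 181
  → #6b6bb5

#333380, #6b6bb5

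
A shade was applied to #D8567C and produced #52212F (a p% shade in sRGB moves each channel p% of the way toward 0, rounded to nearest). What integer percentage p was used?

62%

#D8567C is rgb(216, 86, 124); #52212F is rgb(82, 33, 47).
On the R channel (widest range): 82 ≈ 216 + (p/100)(0 − 216), so p ≈ 100×(82 − 216)/(0 − 216) = -13400/-216 = 62.04.
p = 62 reproduces all three channels after rounding.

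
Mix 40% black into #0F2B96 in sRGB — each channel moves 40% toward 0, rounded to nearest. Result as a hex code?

#091A5A

#0F2B96 is rgb(15, 43, 150).
Lerp each channel 40% toward 0:
  R: 15 − 6 = 9 → 9
  G: 43 − 17.2 = 25.8 → 26
  B: 150 + 0.4×(0−150) = 150 − 60 = 90 → 90
rgb(9, 26, 90) = #091A5A.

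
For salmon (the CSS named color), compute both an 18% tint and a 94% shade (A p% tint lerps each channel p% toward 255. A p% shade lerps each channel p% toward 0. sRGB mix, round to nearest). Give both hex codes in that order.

CSS salmon is rgb(250, 128, 114).
18% tint:
  R: 250 + 0.18×(255−250) = 250 + 0.9 = 250.9 → 251
  G: 128 + 22.86 = 150.86 → 151
  B: 114 + 0.18×(255−114) = 114 + 25.38 = 139.38 → 139
  → #FB978B
94% shade:
  R: 250 − 235 = 15 → 15
  G: 128 + 0.94×(0−128) = 128 − 120.32 = 7.68 → 8
  B: 114 + 0.94×(0−114) = 114 − 107.16 = 6.84 → 7
  → #0F0807

#FB978B, #0F0807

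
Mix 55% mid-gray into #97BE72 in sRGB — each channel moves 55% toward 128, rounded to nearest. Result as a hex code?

#97BE72 is rgb(151, 190, 114).
Lerp each channel 55% toward 128:
  R: 151 + 0.55×(128−151) = 151 − 12.65 = 138.35 → 138
  G: 190 − 34.1 = 155.9 → 156
  B: 114 + 0.55×(128−114) = 114 + 7.7 = 121.7 → 122
rgb(138, 156, 122) = #8A9C7A.

#8A9C7A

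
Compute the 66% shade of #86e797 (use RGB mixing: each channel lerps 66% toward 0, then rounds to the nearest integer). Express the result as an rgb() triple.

rgb(46, 79, 51)

#86e797 is rgb(134, 231, 151).
Lerp each channel 66% toward 0:
  R: 134 + 0.66×(0−134) = 134 − 88.44 = 45.56 → 46
  G: 231 + 0.66×(0−231) = 231 − 152.46 = 78.54 → 79
  B: 151 − 99.66 = 51.34 → 51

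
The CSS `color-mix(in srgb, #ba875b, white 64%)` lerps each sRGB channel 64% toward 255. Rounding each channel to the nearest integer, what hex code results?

#ba875b is rgb(186, 135, 91).
Per channel, c → c + 0.64(255 − c):
  R: 186 + 0.64×(255−186) = 186 + 44.16 = 230.16 → 230
  G: 135 + 0.64×(255−135) = 135 + 76.8 = 211.8 → 212
  B: 91 + 0.64×(255−91) = 91 + 104.96 = 195.96 → 196
rgb(230, 212, 196) = #e6d4c4.

#e6d4c4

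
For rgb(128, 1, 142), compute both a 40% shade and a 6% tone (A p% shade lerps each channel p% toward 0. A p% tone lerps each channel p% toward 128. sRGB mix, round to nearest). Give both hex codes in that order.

#4D0155, #80098D

40% shade:
  R: 128 + 0.4×(0−128) = 128 − 51.2 = 76.8 → 77
  G: 1 − 0.4 = 0.6 → 1
  B: 142 − 56.8 = 85.2 → 85
  → #4D0155
6% tone:
  R: 128 + 0 = 128 → 128
  G: 1 + 7.62 = 8.62 → 9
  B: 142 + 0.06×(128−142) = 142 − 0.84 = 141.16 → 141
  → #80098D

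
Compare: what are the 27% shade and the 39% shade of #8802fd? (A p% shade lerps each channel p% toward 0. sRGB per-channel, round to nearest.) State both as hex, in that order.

#8802fd is rgb(136, 2, 253).
27% shade:
  R: 136 − 36.72 = 99.28 → 99
  G: 2 − 0.54 = 1.46 → 1
  B: 253 + 0.27×(0−253) = 253 − 68.31 = 184.69 → 185
  → #6301b9
39% shade:
  R: 136 + 0.39×(0−136) = 136 − 53.04 = 82.96 → 83
  G: 2 + 0.39×(0−2) = 2 − 0.78 = 1.22 → 1
  B: 253 + 0.39×(0−253) = 253 − 98.67 = 154.33 → 154
  → #53019a

#6301b9, #53019a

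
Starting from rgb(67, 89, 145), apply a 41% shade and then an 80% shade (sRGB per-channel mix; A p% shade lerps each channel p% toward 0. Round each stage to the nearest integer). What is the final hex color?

Lerp each channel 41% toward 0:
  R: 67 − 27.47 = 39.53 → 40
  G: 89 + 0.41×(0−89) = 89 − 36.49 = 52.51 → 53
  B: 145 − 59.45 = 85.55 → 86
After the shade: rgb(40, 53, 86) = #283556.
Lerp each channel 80% toward 0:
  R: 40 + 0.8×(0−40) = 40 − 32 = 8 → 8
  G: 53 − 42.4 = 10.6 → 11
  B: 86 + 0.8×(0−86) = 86 − 68.8 = 17.2 → 17
rgb(8, 11, 17) = #080B11.

#080B11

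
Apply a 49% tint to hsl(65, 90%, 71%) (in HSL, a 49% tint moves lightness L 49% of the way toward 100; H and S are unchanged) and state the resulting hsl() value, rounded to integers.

hsl(65, 90%, 85%)

L moves 49% from 71 toward 100: 71 + 14.21 = 85.21 → 85.
H and S are unchanged.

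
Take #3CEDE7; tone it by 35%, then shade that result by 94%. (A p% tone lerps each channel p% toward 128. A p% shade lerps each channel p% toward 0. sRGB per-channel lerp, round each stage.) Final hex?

#050C0C

#3CEDE7 is rgb(60, 237, 231).
A 35% tone moves each channel 35% toward 128:
  R: 60 + 0.35×(128−60) = 60 + 23.8 = 83.8 → 84
  G: 237 + 0.35×(128−237) = 237 − 38.15 = 198.85 → 199
  B: 231 − 36.05 = 194.95 → 195
After the tone: rgb(84, 199, 195) = #54C7C3.
Per channel, c → c + 0.94(0 − c):
  R: 84 + 0.94×(0−84) = 84 − 78.96 = 5.04 → 5
  G: 199 + 0.94×(0−199) = 199 − 187.06 = 11.94 → 12
  B: 195 + 0.94×(0−195) = 195 − 183.3 = 11.7 → 12
rgb(5, 12, 12) = #050C0C.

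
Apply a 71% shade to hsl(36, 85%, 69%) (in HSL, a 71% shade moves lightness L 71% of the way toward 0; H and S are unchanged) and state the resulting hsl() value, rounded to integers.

hsl(36, 85%, 20%)

L moves 71% from 69 toward 0: 69 − 48.99 = 20.01 → 20.
H and S are unchanged.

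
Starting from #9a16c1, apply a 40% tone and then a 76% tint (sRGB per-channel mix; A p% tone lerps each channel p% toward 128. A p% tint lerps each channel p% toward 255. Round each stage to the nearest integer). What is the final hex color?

#9a16c1 is rgb(154, 22, 193).
A 40% tone moves each channel 40% toward 128:
  R: 154 + 0.4×(128−154) = 154 − 10.4 = 143.6 → 144
  G: 22 + 42.4 = 64.4 → 64
  B: 193 − 26 = 167 → 167
After the tone: rgb(144, 64, 167) = #9040a7.
A 76% tint moves each channel 76% toward 255:
  R: 144 + 84.36 = 228.36 → 228
  G: 64 + 0.76×(255−64) = 64 + 145.16 = 209.16 → 209
  B: 167 + 66.88 = 233.88 → 234
rgb(228, 209, 234) = #e4d1ea.

#e4d1ea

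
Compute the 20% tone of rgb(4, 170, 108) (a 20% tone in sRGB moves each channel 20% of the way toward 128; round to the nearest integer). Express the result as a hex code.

#1da270

Per channel, c → c + 0.2(128 − c):
  R: 4 + 24.8 = 28.8 → 29
  G: 170 − 8.4 = 161.6 → 162
  B: 108 + 4 = 112 → 112
rgb(29, 162, 112) = #1da270.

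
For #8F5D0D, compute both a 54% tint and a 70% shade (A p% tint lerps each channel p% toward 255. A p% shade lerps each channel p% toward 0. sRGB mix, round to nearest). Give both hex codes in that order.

#CBB490, #2B1C04

#8F5D0D is rgb(143, 93, 13).
54% tint:
  R: 143 + 0.54×(255−143) = 143 + 60.48 = 203.48 → 203
  G: 93 + 0.54×(255−93) = 93 + 87.48 = 180.48 → 180
  B: 13 + 0.54×(255−13) = 13 + 130.68 = 143.68 → 144
  → #CBB490
70% shade:
  R: 143 − 100.1 = 42.9 → 43
  G: 93 − 65.1 = 27.9 → 28
  B: 13 + 0.7×(0−13) = 13 − 9.1 = 3.9 → 4
  → #2B1C04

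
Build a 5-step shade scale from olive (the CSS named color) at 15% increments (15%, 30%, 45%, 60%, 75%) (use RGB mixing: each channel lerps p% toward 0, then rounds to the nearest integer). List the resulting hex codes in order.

#6D6D00, #5A5A00, #464600, #333300, #202000

CSS olive is rgb(128, 128, 0).
15%: (128 − 19.2 = 108.8→109, 128 − 19.2 = 108.8→109, 0→0) → #6D6D00
30%: (128 − 38.4 = 89.6→90, 128 − 38.4 = 89.6→90, 0→0) → #5A5A00
45%: (128 − 57.6 = 70.4→70, 128 − 57.6 = 70.4→70, 0→0) → #464600
60%: (128 − 76.8 = 51.2→51, 128 − 76.8 = 51.2→51, 0→0) → #333300
75%: (128 − 96 = 32→32, 128 − 96 = 32→32, 0→0) → #202000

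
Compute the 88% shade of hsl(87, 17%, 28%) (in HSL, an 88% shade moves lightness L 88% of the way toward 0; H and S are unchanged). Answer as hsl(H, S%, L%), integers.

L moves 88% from 28 toward 0: 28 − 24.64 = 3.36 → 3.
H and S are unchanged.

hsl(87, 17%, 3%)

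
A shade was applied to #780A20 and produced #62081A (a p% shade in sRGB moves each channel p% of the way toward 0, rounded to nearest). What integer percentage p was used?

18%

#780A20 is rgb(120, 10, 32); #62081A is rgb(98, 8, 26).
On the R channel (widest range): 98 ≈ 120 + (p/100)(0 − 120), so p ≈ 100×(98 − 120)/(0 − 120) = -2200/-120 = 18.33.
p = 18 reproduces all three channels after rounding.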